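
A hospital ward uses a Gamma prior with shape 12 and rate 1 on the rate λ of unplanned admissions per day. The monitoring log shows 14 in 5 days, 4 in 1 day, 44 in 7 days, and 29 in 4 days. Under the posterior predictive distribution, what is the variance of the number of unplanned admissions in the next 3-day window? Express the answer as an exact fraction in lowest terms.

721/36

Total count: 14 + 4 + 44 + 29 = 91.
Total exposure: 5 + 1 + 7 + 4 = 17 days.
Posterior: α' = 12 + 91 = 103, β' = 1 + 17 = 18.
The posterior predictive for a window of length T is Negative Binomial with variance T·α'·(β'+T)/β'² = 3·103·21/324 = 721/36.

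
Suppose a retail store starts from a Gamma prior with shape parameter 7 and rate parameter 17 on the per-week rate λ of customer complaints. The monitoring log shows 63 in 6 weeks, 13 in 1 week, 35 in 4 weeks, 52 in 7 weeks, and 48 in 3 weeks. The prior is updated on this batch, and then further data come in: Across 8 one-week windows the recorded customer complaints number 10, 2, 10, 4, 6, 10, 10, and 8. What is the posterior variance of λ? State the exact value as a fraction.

139/1058

Total count: 63 + 13 + 35 + 52 + 48 = 211.
Total exposure: 6 + 1 + 4 + 7 + 3 = 21 weeks.
After the first batch: Gamma(7 + 211, 17 + 21) = Gamma(218, 38).
Total count: 10 + 2 + 10 + 4 + 6 + 10 + 10 + 8 = 60.
Total exposure: 8 weeks.
After the second batch: Gamma(218 + 60, 38 + 8) = Gamma(278, 46).
Posterior variance = α'/β'² = 278/2116 = 139/1058.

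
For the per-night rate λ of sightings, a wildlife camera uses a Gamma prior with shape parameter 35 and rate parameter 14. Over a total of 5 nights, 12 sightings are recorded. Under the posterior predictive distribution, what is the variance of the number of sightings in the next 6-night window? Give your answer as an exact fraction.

Total count 12 over total exposure 5 nights.
Posterior: α' = 35 + 12 = 47, β' = 14 + 5 = 19.
The posterior predictive for a window of length T is Negative Binomial with variance T·α'·(β'+T)/β'² = 6·47·25/361 = 7050/361.

7050/361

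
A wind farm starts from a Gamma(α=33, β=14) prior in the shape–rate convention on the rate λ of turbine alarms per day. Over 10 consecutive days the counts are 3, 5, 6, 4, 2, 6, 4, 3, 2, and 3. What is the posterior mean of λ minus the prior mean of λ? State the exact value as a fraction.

101/168

Total count: 3 + 5 + 6 + 4 + 2 + 6 + 4 + 3 + 2 + 3 = 38.
Total exposure: 10 days.
Gamma(α, β) with Poisson data over total exposure Σt gives posterior Gamma(α+Σx, β+Σt) = Gamma(71, 24).
Posterior mean = 71/24 = 71/24; prior mean = 33/14 = 33/14. Difference = 71/24 − 33/14 = 101/168.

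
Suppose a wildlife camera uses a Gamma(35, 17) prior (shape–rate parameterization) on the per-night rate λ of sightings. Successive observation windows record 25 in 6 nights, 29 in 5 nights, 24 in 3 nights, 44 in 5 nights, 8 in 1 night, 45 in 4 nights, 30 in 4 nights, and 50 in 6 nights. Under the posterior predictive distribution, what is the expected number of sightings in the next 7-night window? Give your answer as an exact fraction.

2030/51

Total count: 25 + 29 + 24 + 44 + 8 + 45 + 30 + 50 = 255.
Total exposure: 6 + 5 + 3 + 5 + 1 + 4 + 4 + 6 = 34 nights.
Gamma(α, β) with Poisson data over total exposure Σt gives posterior Gamma(α+Σx, β+Σt) = Gamma(290, 51).
Predictive mean over a 7-night window = T·E[λ|data] = 7·290/51 = 2030/51.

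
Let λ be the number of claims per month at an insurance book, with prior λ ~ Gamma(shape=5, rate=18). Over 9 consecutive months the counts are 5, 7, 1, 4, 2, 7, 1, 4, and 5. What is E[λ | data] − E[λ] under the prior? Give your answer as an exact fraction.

67/54

Total count: 5 + 7 + 1 + 4 + 2 + 7 + 1 + 4 + 5 = 36.
Total exposure: 9 months.
Posterior: α' = 5 + 36 = 41, β' = 18 + 9 = 27.
Posterior mean = 41/27 = 41/27; prior mean = 5/18 = 5/18. Difference = 41/27 − 5/18 = 67/54.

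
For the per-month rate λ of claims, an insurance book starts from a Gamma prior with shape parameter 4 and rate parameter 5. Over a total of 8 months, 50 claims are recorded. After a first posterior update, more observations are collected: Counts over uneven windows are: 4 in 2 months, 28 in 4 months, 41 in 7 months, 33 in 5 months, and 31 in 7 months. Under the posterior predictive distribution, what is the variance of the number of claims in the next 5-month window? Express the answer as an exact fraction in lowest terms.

41065/1444

Total count 50 over total exposure 8 months.
After the first batch: Gamma(4 + 50, 5 + 8) = Gamma(54, 13).
Total count: 4 + 28 + 41 + 33 + 31 = 137.
Total exposure: 2 + 4 + 7 + 5 + 7 = 25 months.
After the second batch: Gamma(54 + 137, 13 + 25) = Gamma(191, 38).
The posterior predictive for a window of length T is Negative Binomial with variance T·α'·(β'+T)/β'² = 5·191·43/1444 = 41065/1444.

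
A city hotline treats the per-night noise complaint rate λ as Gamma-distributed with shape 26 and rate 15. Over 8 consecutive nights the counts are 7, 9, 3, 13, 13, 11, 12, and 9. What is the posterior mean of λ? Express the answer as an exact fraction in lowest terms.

103/23

Total count: 7 + 9 + 3 + 13 + 13 + 11 + 12 + 9 = 77.
Total exposure: 8 nights.
By Gamma–Poisson conjugacy, the posterior is Gamma(α + Σx, β + Σt) = Gamma(26 + 77, 15 + 8) = Gamma(103, 23).
Posterior mean = α'/β' = 103/23.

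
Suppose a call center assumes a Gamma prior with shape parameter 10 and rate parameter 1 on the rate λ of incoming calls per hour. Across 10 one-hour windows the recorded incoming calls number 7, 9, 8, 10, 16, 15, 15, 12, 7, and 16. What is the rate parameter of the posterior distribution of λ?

11

Total count: 7 + 9 + 8 + 10 + 16 + 15 + 15 + 12 + 7 + 16 = 115.
Total exposure: 10 hours.
The Gamma prior is conjugate for the Poisson rate, so λ | data ~ Gamma(10+115, 1+10) = Gamma(125, 11).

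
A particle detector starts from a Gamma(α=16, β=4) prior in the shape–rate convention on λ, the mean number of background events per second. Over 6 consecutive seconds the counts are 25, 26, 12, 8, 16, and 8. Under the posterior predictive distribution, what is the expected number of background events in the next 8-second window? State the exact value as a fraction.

444/5

Total count: 25 + 26 + 12 + 8 + 16 + 8 = 95.
Total exposure: 6 seconds.
Posterior: α' = 16 + 95 = 111, β' = 4 + 6 = 10.
Predictive mean over an 8-second window = T·E[λ|data] = 8·111/10 = 444/5.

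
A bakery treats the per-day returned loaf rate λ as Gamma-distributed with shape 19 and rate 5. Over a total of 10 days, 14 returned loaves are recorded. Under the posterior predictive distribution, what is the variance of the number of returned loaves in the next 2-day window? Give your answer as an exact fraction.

374/75

Total count 14 over total exposure 10 days.
Conjugate update: add total count to the shape and total exposure to the rate, giving Gamma(33, 15).
The posterior predictive for a window of length T is Negative Binomial with variance T·α'·(β'+T)/β'² = 2·33·17/225 = 374/75.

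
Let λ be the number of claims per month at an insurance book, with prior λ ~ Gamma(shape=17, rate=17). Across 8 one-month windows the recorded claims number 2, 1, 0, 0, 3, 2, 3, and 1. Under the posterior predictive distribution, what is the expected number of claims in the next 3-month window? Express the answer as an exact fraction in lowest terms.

87/25

Total count: 2 + 1 + 0 + 0 + 3 + 2 + 3 + 1 = 12.
Total exposure: 8 months.
Posterior: α' = 17 + 12 = 29, β' = 17 + 8 = 25.
Predictive mean over a 3-month window = T·E[λ|data] = 3·29/25 = 87/25.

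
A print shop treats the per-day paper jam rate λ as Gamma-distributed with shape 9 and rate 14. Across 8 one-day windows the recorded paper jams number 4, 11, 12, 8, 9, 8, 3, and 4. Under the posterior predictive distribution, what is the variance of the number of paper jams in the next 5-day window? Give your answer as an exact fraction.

2295/121

Total count: 4 + 11 + 12 + 8 + 9 + 8 + 3 + 4 = 59.
Total exposure: 8 days.
Conjugate update: add total count to the shape and total exposure to the rate, giving Gamma(68, 22).
The posterior predictive for a window of length T is Negative Binomial with variance T·α'·(β'+T)/β'² = 5·68·27/484 = 2295/121.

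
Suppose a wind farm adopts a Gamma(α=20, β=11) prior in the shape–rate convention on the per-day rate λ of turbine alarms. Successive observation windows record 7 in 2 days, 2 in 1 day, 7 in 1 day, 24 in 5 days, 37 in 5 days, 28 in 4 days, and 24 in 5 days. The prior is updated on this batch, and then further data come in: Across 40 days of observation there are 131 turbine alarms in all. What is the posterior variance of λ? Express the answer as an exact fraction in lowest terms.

Total count: 7 + 2 + 7 + 24 + 37 + 28 + 24 = 129.
Total exposure: 2 + 1 + 1 + 5 + 5 + 4 + 5 = 23 days.
After the first batch: Gamma(20 + 129, 11 + 23) = Gamma(149, 34).
Total count 131 over total exposure 40 days.
After the second batch: Gamma(149 + 131, 34 + 40) = Gamma(280, 74).
Posterior variance = α'/β'² = 280/5476 = 70/1369.

70/1369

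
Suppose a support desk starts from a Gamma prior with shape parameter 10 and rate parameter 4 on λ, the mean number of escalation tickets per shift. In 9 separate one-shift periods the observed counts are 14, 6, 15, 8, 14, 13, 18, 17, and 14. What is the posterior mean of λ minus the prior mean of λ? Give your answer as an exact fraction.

Total count: 14 + 6 + 15 + 8 + 14 + 13 + 18 + 17 + 14 = 119.
Total exposure: 9 shifts.
Posterior: α' = 10 + 119 = 129, β' = 4 + 9 = 13.
Posterior mean = 129/13 = 129/13; prior mean = 10/4 = 5/2. Difference = 129/13 − 5/2 = 193/26.

193/26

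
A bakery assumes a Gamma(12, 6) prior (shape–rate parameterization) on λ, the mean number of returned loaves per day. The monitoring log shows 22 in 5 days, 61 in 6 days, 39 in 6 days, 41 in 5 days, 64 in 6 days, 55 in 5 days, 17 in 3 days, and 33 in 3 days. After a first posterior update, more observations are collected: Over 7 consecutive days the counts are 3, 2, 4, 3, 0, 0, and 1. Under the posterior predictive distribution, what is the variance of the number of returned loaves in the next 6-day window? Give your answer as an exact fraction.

31059/676

Total count: 22 + 61 + 39 + 41 + 64 + 55 + 17 + 33 = 332.
Total exposure: 5 + 6 + 6 + 5 + 6 + 5 + 3 + 3 = 39 days.
After the first batch: Gamma(12 + 332, 6 + 39) = Gamma(344, 45).
Total count: 3 + 2 + 4 + 3 + 0 + 0 + 1 = 13.
Total exposure: 7 days.
After the second batch: Gamma(344 + 13, 45 + 7) = Gamma(357, 52).
The posterior predictive for a window of length T is Negative Binomial with variance T·α'·(β'+T)/β'² = 6·357·58/2704 = 31059/676.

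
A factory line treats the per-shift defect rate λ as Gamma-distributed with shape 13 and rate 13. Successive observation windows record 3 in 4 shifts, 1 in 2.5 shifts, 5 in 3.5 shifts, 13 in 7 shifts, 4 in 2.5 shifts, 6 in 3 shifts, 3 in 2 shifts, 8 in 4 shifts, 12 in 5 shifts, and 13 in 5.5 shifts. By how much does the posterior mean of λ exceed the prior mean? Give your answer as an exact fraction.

29/52

Total count: 3 + 1 + 5 + 13 + 4 + 6 + 3 + 8 + 12 + 13 = 68.
Total exposure: 4 + 2.5 + 3.5 + 7 + 2.5 + 3 + 2 + 4 + 5 + 5.5 = 39 shifts.
Posterior: α' = 13 + 68 = 81, β' = 13 + 39 = 52.
Posterior mean = 81/52 = 81/52; prior mean = 13/13 = 1. Difference = 81/52 − 1 = 29/52.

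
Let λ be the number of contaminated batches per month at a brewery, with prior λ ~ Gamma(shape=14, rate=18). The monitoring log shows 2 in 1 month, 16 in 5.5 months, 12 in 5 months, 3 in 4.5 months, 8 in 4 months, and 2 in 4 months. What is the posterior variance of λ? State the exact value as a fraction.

Total count: 2 + 16 + 12 + 3 + 8 + 2 = 43.
Total exposure: 1 + 5.5 + 5 + 4.5 + 4 + 4 = 24 months.
Conjugate update: add total count to the shape and total exposure to the rate, giving Gamma(57, 42).
Posterior variance = α'/β'² = 57/1764 = 19/588.

19/588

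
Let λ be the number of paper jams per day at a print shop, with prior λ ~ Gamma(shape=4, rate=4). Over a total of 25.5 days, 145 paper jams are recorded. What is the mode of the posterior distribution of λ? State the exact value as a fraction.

296/59

Total count 145 over total exposure 25.5 days.
Conjugate update: add total count to the shape and total exposure to the rate, giving Gamma(149, 59/2).
Posterior mode = (α'−1)/β' = 148/(59/2) = 296/59.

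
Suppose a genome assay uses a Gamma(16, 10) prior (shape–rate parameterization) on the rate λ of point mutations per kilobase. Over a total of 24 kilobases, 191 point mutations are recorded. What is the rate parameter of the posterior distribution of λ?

34

Total count 191 over total exposure 24 kilobases.
Posterior: α' = 16 + 191 = 207, β' = 10 + 24 = 34.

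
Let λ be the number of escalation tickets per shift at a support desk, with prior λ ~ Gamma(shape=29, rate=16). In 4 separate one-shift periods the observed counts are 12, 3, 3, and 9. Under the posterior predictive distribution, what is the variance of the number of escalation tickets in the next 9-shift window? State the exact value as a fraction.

1827/50

Total count: 12 + 3 + 3 + 9 = 27.
Total exposure: 4 shifts.
Conjugate update: add total count to the shape and total exposure to the rate, giving Gamma(56, 20).
The posterior predictive for a window of length T is Negative Binomial with variance T·α'·(β'+T)/β'² = 9·56·29/400 = 1827/50.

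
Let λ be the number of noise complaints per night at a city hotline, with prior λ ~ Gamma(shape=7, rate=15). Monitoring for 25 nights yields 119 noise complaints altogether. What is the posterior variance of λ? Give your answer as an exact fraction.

Total count 119 over total exposure 25 nights.
By Gamma–Poisson conjugacy, the posterior is Gamma(α + Σx, β + Σt) = Gamma(7 + 119, 15 + 25) = Gamma(126, 40).
Posterior variance = α'/β'² = 126/1600 = 63/800.

63/800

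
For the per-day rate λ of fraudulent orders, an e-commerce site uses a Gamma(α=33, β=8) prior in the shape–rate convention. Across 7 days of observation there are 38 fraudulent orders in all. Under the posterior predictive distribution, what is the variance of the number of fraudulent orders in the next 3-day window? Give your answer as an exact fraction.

Total count 38 over total exposure 7 days.
By Gamma–Poisson conjugacy, the posterior is Gamma(α + Σx, β + Σt) = Gamma(33 + 38, 8 + 7) = Gamma(71, 15).
The posterior predictive for a window of length T is Negative Binomial with variance T·α'·(β'+T)/β'² = 3·71·18/225 = 426/25.

426/25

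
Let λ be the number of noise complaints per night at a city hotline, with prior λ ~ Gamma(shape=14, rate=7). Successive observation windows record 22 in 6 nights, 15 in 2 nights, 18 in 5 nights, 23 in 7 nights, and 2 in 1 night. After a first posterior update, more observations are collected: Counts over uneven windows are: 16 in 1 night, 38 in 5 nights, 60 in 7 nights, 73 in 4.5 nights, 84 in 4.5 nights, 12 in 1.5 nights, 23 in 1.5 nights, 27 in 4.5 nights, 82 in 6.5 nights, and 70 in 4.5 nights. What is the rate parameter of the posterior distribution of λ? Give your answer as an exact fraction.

Total count: 22 + 15 + 18 + 23 + 2 = 80.
Total exposure: 6 + 2 + 5 + 7 + 1 = 21 nights.
After the first batch: Gamma(14 + 80, 7 + 21) = Gamma(94, 28).
Total count: 16 + 38 + 60 + 73 + 84 + 12 + 23 + 27 + 82 + 70 = 485.
Total exposure: 1 + 5 + 7 + 4.5 + 4.5 + 1.5 + 1.5 + 4.5 + 6.5 + 4.5 = 40.5 nights.
After the second batch: Gamma(94 + 485, 28 + 40.5) = Gamma(579, 137/2).

137/2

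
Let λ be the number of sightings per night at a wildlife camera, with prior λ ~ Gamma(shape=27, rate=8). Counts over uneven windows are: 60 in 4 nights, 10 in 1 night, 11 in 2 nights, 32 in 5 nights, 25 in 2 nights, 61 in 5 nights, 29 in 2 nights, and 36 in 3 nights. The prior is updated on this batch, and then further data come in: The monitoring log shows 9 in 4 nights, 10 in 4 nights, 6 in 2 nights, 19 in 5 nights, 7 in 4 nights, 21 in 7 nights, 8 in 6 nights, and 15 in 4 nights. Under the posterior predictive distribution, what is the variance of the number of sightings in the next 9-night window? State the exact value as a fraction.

Total count: 60 + 10 + 11 + 32 + 25 + 61 + 29 + 36 = 264.
Total exposure: 4 + 1 + 2 + 5 + 2 + 5 + 2 + 3 = 24 nights.
After the first batch: Gamma(27 + 264, 8 + 24) = Gamma(291, 32).
Total count: 9 + 10 + 6 + 19 + 7 + 21 + 8 + 15 = 95.
Total exposure: 4 + 4 + 2 + 5 + 4 + 7 + 6 + 4 = 36 nights.
After the second batch: Gamma(291 + 95, 32 + 36) = Gamma(386, 68).
The posterior predictive for a window of length T is Negative Binomial with variance T·α'·(β'+T)/β'² = 9·386·77/4624 = 133749/2312.

133749/2312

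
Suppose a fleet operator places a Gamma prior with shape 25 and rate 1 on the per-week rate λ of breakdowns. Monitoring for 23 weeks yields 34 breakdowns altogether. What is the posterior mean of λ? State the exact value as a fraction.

Total count 34 over total exposure 23 weeks.
By Gamma–Poisson conjugacy, the posterior is Gamma(α + Σx, β + Σt) = Gamma(25 + 34, 1 + 23) = Gamma(59, 24).
Posterior mean = α'/β' = 59/24.

59/24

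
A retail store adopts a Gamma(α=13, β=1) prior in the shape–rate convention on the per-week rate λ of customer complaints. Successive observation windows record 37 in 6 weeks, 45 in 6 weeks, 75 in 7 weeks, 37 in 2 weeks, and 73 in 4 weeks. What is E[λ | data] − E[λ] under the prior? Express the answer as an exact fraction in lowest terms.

Total count: 37 + 45 + 75 + 37 + 73 = 267.
Total exposure: 6 + 6 + 7 + 2 + 4 = 25 weeks.
By Gamma–Poisson conjugacy, the posterior is Gamma(α + Σx, β + Σt) = Gamma(13 + 267, 1 + 25) = Gamma(280, 26).
Posterior mean = 280/26 = 140/13; prior mean = 13/1 = 13. Difference = 140/13 − 13 = -29/13.

-29/13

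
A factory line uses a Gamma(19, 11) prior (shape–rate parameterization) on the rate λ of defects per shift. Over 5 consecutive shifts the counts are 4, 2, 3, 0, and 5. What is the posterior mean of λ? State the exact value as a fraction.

Total count: 4 + 2 + 3 + 0 + 5 = 14.
Total exposure: 5 shifts.
Posterior: α' = 19 + 14 = 33, β' = 11 + 5 = 16.
Posterior mean = α'/β' = 33/16.

33/16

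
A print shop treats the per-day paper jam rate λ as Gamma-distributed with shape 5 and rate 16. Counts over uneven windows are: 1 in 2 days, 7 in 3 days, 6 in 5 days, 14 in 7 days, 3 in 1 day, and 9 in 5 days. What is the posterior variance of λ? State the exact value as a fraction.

5/169

Total count: 1 + 7 + 6 + 14 + 3 + 9 = 40.
Total exposure: 2 + 3 + 5 + 7 + 1 + 5 = 23 days.
Conjugate update: add total count to the shape and total exposure to the rate, giving Gamma(45, 39).
Posterior variance = α'/β'² = 45/1521 = 5/169.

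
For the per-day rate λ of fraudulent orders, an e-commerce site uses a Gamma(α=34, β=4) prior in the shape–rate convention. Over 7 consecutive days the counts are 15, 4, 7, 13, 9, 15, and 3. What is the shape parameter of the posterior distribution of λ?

Total count: 15 + 4 + 7 + 13 + 9 + 15 + 3 = 66.
Total exposure: 7 days.
Gamma(α, β) with Poisson data over total exposure Σt gives posterior Gamma(α+Σx, β+Σt) = Gamma(100, 11).

100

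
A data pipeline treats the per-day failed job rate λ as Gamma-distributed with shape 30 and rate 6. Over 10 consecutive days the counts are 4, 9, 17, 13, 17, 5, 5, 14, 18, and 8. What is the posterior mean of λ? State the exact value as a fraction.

35/4

Total count: 4 + 9 + 17 + 13 + 17 + 5 + 5 + 14 + 18 + 8 = 110.
Total exposure: 10 days.
Gamma(α, β) with Poisson data over total exposure Σt gives posterior Gamma(α+Σx, β+Σt) = Gamma(140, 16).
Posterior mean = α'/β' = 140/16 = 35/4.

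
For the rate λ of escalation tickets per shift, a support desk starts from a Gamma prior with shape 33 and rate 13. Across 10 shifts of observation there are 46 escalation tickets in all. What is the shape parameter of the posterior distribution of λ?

Total count 46 over total exposure 10 shifts.
Gamma(α, β) with Poisson data over total exposure Σt gives posterior Gamma(α+Σx, β+Σt) = Gamma(79, 23).

79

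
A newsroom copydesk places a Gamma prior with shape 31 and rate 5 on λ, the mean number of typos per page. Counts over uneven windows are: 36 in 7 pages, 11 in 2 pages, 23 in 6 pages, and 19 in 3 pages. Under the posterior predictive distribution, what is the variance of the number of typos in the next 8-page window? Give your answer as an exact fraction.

29760/529

Total count: 36 + 11 + 23 + 19 = 89.
Total exposure: 7 + 2 + 6 + 3 = 18 pages.
Conjugate update: add total count to the shape and total exposure to the rate, giving Gamma(120, 23).
The posterior predictive for a window of length T is Negative Binomial with variance T·α'·(β'+T)/β'² = 8·120·31/529 = 29760/529.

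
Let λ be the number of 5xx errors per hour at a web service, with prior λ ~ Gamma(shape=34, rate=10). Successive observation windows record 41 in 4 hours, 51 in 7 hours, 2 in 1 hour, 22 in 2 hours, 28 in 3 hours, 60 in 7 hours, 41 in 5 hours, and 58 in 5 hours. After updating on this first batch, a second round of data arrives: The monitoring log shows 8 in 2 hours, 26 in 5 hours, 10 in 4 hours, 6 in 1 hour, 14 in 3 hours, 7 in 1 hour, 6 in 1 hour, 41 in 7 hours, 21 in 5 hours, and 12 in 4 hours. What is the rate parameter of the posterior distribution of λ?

77

Total count: 41 + 51 + 2 + 22 + 28 + 60 + 41 + 58 = 303.
Total exposure: 4 + 7 + 1 + 2 + 3 + 7 + 5 + 5 = 34 hours.
After the first batch: Gamma(34 + 303, 10 + 34) = Gamma(337, 44).
Total count: 8 + 26 + 10 + 6 + 14 + 7 + 6 + 41 + 21 + 12 = 151.
Total exposure: 2 + 5 + 4 + 1 + 3 + 1 + 1 + 7 + 5 + 4 = 33 hours.
After the second batch: Gamma(337 + 151, 44 + 33) = Gamma(488, 77).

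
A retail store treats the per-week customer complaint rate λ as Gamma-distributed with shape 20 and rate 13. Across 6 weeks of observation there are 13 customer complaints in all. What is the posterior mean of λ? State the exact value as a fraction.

Total count 13 over total exposure 6 weeks.
Conjugate update: add total count to the shape and total exposure to the rate, giving Gamma(33, 19).
Posterior mean = α'/β' = 33/19.

33/19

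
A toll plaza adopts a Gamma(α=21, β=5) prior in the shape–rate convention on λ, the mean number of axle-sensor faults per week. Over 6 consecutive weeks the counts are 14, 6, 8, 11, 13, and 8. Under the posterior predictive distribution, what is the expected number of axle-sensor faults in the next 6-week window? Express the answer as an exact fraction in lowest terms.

486/11

Total count: 14 + 6 + 8 + 11 + 13 + 8 = 60.
Total exposure: 6 weeks.
By Gamma–Poisson conjugacy, the posterior is Gamma(α + Σx, β + Σt) = Gamma(21 + 60, 5 + 6) = Gamma(81, 11).
Predictive mean over a 6-week window = T·E[λ|data] = 6·81/11 = 486/11.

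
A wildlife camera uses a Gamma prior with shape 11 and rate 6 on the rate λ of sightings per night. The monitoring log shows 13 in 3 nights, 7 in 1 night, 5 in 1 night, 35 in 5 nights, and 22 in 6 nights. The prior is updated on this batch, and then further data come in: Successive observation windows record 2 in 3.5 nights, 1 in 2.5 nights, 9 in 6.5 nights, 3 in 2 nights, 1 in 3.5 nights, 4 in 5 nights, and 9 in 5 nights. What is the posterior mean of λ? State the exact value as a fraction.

Total count: 13 + 7 + 5 + 35 + 22 = 82.
Total exposure: 3 + 1 + 1 + 5 + 6 = 16 nights.
After the first batch: Gamma(11 + 82, 6 + 16) = Gamma(93, 22).
Total count: 2 + 1 + 9 + 3 + 1 + 4 + 9 = 29.
Total exposure: 3.5 + 2.5 + 6.5 + 2 + 3.5 + 5 + 5 = 28 nights.
After the second batch: Gamma(93 + 29, 22 + 28) = Gamma(122, 50).
Posterior mean = α'/β' = 122/50 = 61/25.

61/25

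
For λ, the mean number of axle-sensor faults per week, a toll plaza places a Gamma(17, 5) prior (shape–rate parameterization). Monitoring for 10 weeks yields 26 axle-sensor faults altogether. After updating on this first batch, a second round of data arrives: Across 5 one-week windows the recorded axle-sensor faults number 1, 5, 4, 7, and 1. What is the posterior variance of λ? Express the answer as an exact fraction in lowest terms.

Total count 26 over total exposure 10 weeks.
After the first batch: Gamma(17 + 26, 5 + 10) = Gamma(43, 15).
Total count: 1 + 5 + 4 + 7 + 1 = 18.
Total exposure: 5 weeks.
After the second batch: Gamma(43 + 18, 15 + 5) = Gamma(61, 20).
Posterior variance = α'/β'² = 61/400.

61/400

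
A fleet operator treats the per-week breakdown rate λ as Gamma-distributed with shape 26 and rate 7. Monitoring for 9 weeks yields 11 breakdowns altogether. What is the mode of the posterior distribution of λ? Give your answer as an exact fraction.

9/4

Total count 11 over total exposure 9 weeks.
Posterior: α' = 26 + 11 = 37, β' = 7 + 9 = 16.
Posterior mode = (α'−1)/β' = 36/16 = 9/4.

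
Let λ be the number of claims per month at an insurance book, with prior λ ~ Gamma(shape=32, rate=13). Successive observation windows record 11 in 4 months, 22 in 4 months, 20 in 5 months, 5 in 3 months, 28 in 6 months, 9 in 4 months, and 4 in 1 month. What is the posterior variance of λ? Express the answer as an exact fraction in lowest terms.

131/1600

Total count: 11 + 22 + 20 + 5 + 28 + 9 + 4 = 99.
Total exposure: 4 + 4 + 5 + 3 + 6 + 4 + 1 = 27 months.
The Gamma prior is conjugate for the Poisson rate, so λ | data ~ Gamma(32+99, 13+27) = Gamma(131, 40).
Posterior variance = α'/β'² = 131/1600.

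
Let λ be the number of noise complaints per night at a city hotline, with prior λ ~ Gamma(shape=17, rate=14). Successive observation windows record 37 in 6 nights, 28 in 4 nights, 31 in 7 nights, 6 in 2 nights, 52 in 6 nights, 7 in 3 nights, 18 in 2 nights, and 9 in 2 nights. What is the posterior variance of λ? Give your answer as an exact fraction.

205/2116

Total count: 37 + 28 + 31 + 6 + 52 + 7 + 18 + 9 = 188.
Total exposure: 6 + 4 + 7 + 2 + 6 + 3 + 2 + 2 = 32 nights.
The Gamma prior is conjugate for the Poisson rate, so λ | data ~ Gamma(17+188, 14+32) = Gamma(205, 46).
Posterior variance = α'/β'² = 205/2116.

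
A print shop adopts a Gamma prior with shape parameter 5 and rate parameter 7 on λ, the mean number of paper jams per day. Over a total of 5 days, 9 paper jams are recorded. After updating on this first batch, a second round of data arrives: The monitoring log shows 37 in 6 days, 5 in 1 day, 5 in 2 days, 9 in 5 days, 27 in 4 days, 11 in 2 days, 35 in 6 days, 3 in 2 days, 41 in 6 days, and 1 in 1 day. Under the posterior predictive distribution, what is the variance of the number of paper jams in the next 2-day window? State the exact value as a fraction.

Total count 9 over total exposure 5 days.
After the first batch: Gamma(5 + 9, 7 + 5) = Gamma(14, 12).
Total count: 37 + 5 + 5 + 9 + 27 + 11 + 35 + 3 + 41 + 1 = 174.
Total exposure: 6 + 1 + 2 + 5 + 4 + 2 + 6 + 2 + 6 + 1 = 35 days.
After the second batch: Gamma(14 + 174, 12 + 35) = Gamma(188, 47).
The posterior predictive for a window of length T is Negative Binomial with variance T·α'·(β'+T)/β'² = 2·188·49/2209 = 392/47.

392/47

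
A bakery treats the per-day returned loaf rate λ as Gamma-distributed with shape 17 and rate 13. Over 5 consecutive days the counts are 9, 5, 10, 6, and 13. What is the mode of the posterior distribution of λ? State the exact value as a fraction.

59/18

Total count: 9 + 5 + 10 + 6 + 13 = 43.
Total exposure: 5 days.
The Gamma prior is conjugate for the Poisson rate, so λ | data ~ Gamma(17+43, 13+5) = Gamma(60, 18).
Posterior mode = (α'−1)/β' = 59/18.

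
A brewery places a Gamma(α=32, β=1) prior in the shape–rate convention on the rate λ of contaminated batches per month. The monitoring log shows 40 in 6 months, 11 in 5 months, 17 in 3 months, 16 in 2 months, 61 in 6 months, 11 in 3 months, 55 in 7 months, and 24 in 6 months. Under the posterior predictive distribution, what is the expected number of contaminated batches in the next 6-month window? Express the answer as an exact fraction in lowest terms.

Total count: 40 + 11 + 17 + 16 + 61 + 11 + 55 + 24 = 235.
Total exposure: 6 + 5 + 3 + 2 + 6 + 3 + 7 + 6 = 38 months.
Gamma(α, β) with Poisson data over total exposure Σt gives posterior Gamma(α+Σx, β+Σt) = Gamma(267, 39).
Predictive mean over a 6-month window = T·E[λ|data] = 6·267/39 = 534/13.

534/13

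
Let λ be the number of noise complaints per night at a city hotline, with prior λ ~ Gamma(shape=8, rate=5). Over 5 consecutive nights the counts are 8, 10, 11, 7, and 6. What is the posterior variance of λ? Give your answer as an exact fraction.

Total count: 8 + 10 + 11 + 7 + 6 = 42.
Total exposure: 5 nights.
By Gamma–Poisson conjugacy, the posterior is Gamma(α + Σx, β + Σt) = Gamma(8 + 42, 5 + 5) = Gamma(50, 10).
Posterior variance = α'/β'² = 50/100 = 1/2.

1/2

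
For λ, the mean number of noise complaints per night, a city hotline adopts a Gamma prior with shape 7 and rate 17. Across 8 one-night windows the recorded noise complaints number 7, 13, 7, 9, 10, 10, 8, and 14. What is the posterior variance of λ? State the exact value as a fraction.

17/125

Total count: 7 + 13 + 7 + 9 + 10 + 10 + 8 + 14 = 78.
Total exposure: 8 nights.
Conjugate update: add total count to the shape and total exposure to the rate, giving Gamma(85, 25).
Posterior variance = α'/β'² = 85/625 = 17/125.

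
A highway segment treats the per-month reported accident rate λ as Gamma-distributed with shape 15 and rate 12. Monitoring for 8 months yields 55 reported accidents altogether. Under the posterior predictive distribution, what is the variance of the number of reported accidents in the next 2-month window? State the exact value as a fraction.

77/10

Total count 55 over total exposure 8 months.
Conjugate update: add total count to the shape and total exposure to the rate, giving Gamma(70, 20).
The posterior predictive for a window of length T is Negative Binomial with variance T·α'·(β'+T)/β'² = 2·70·22/400 = 77/10.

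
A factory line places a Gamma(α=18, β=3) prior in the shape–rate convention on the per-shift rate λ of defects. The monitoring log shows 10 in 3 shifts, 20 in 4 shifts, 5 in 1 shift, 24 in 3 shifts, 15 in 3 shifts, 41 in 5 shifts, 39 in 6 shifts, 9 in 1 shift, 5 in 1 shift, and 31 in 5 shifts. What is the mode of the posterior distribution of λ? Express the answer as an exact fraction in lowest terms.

216/35

Total count: 10 + 20 + 5 + 24 + 15 + 41 + 39 + 9 + 5 + 31 = 199.
Total exposure: 3 + 4 + 1 + 3 + 3 + 5 + 6 + 1 + 1 + 5 = 32 shifts.
Conjugate update: add total count to the shape and total exposure to the rate, giving Gamma(217, 35).
Posterior mode = (α'−1)/β' = 216/35.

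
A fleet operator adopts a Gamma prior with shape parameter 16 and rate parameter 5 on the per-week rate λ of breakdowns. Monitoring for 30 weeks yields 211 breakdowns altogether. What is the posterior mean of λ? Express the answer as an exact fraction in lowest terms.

227/35

Total count 211 over total exposure 30 weeks.
The Gamma prior is conjugate for the Poisson rate, so λ | data ~ Gamma(16+211, 5+30) = Gamma(227, 35).
Posterior mean = α'/β' = 227/35.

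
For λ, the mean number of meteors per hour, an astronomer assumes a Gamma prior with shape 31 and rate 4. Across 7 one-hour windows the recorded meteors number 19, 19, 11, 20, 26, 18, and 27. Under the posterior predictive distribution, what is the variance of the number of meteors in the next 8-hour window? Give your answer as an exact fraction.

Total count: 19 + 19 + 11 + 20 + 26 + 18 + 27 = 140.
Total exposure: 7 hours.
Posterior: α' = 31 + 140 = 171, β' = 4 + 7 = 11.
The posterior predictive for a window of length T is Negative Binomial with variance T·α'·(β'+T)/β'² = 8·171·19/121 = 25992/121.

25992/121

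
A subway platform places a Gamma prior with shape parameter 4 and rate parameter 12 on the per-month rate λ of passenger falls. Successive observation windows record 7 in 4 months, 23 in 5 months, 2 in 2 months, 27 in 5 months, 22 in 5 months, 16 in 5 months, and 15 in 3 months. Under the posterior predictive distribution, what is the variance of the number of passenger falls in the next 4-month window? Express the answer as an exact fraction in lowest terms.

Total count: 7 + 23 + 2 + 27 + 22 + 16 + 15 = 112.
Total exposure: 4 + 5 + 2 + 5 + 5 + 5 + 3 = 29 months.
Gamma(α, β) with Poisson data over total exposure Σt gives posterior Gamma(α+Σx, β+Σt) = Gamma(116, 41).
The posterior predictive for a window of length T is Negative Binomial with variance T·α'·(β'+T)/β'² = 4·116·45/1681 = 20880/1681.

20880/1681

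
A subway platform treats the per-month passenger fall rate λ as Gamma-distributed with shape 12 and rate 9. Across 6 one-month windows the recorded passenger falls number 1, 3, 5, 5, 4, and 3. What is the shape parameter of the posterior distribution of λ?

33

Total count: 1 + 3 + 5 + 5 + 4 + 3 = 21.
Total exposure: 6 months.
By Gamma–Poisson conjugacy, the posterior is Gamma(α + Σx, β + Σt) = Gamma(12 + 21, 9 + 6) = Gamma(33, 15).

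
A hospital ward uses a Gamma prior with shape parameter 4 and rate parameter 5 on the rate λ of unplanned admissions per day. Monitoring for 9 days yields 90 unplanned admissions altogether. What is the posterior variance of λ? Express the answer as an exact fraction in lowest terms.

Total count 90 over total exposure 9 days.
Posterior: α' = 4 + 90 = 94, β' = 5 + 9 = 14.
Posterior variance = α'/β'² = 94/196 = 47/98.

47/98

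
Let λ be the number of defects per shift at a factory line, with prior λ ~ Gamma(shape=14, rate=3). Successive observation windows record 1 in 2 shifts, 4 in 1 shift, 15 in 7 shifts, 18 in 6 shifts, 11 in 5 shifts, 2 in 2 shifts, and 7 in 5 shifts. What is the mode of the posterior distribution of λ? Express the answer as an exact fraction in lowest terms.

Total count: 1 + 4 + 15 + 18 + 11 + 2 + 7 = 58.
Total exposure: 2 + 1 + 7 + 6 + 5 + 2 + 5 = 28 shifts.
Conjugate update: add total count to the shape and total exposure to the rate, giving Gamma(72, 31).
Posterior mode = (α'−1)/β' = 71/31.

71/31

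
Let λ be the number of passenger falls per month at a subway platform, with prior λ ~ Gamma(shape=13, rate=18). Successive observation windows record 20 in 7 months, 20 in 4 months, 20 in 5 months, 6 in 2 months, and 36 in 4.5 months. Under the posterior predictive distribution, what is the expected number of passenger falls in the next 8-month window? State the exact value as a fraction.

Total count: 20 + 20 + 20 + 6 + 36 = 102.
Total exposure: 7 + 4 + 5 + 2 + 4.5 = 22.5 months.
By Gamma–Poisson conjugacy, the posterior is Gamma(α + Σx, β + Σt) = Gamma(13 + 102, 18 + 22.5) = Gamma(115, 81/2).
Predictive mean over an 8-month window = T·E[λ|data] = 8·115/(81/2) = 1840/81.

1840/81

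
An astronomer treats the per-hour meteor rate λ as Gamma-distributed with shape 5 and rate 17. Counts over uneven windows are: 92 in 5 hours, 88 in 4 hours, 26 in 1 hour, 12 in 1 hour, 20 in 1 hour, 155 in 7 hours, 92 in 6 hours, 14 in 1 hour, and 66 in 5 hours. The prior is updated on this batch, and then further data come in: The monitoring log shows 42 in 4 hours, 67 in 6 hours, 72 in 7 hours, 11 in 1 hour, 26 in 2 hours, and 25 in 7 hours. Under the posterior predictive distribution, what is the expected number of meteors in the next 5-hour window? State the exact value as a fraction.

Total count: 92 + 88 + 26 + 12 + 20 + 155 + 92 + 14 + 66 = 565.
Total exposure: 5 + 4 + 1 + 1 + 1 + 7 + 6 + 1 + 5 = 31 hours.
After the first batch: Gamma(5 + 565, 17 + 31) = Gamma(570, 48).
Total count: 42 + 67 + 72 + 11 + 26 + 25 = 243.
Total exposure: 4 + 6 + 7 + 1 + 2 + 7 = 27 hours.
After the second batch: Gamma(570 + 243, 48 + 27) = Gamma(813, 75).
Predictive mean over a 5-hour window = T·E[λ|data] = 5·813/75 = 271/5.

271/5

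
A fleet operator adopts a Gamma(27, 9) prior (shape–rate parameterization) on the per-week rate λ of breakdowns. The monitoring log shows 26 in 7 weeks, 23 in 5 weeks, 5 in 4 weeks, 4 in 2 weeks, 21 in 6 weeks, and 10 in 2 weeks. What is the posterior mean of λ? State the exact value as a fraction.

Total count: 26 + 23 + 5 + 4 + 21 + 10 = 89.
Total exposure: 7 + 5 + 4 + 2 + 6 + 2 = 26 weeks.
Gamma(α, β) with Poisson data over total exposure Σt gives posterior Gamma(α+Σx, β+Σt) = Gamma(116, 35).
Posterior mean = α'/β' = 116/35.

116/35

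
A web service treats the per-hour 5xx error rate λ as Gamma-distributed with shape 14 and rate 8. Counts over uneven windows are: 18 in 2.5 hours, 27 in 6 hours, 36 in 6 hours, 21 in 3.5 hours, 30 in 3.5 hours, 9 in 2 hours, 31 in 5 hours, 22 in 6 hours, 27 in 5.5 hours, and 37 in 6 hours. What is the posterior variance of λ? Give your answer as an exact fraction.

Total count: 18 + 27 + 36 + 21 + 30 + 9 + 31 + 22 + 27 + 37 = 258.
Total exposure: 2.5 + 6 + 6 + 3.5 + 3.5 + 2 + 5 + 6 + 5.5 + 6 = 46 hours.
Posterior: α' = 14 + 258 = 272, β' = 8 + 46 = 54.
Posterior variance = α'/β'² = 272/2916 = 68/729.

68/729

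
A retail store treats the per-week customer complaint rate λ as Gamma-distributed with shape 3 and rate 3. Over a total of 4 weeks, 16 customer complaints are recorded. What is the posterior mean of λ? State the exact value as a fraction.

19/7

Total count 16 over total exposure 4 weeks.
Conjugate update: add total count to the shape and total exposure to the rate, giving Gamma(19, 7).
Posterior mean = α'/β' = 19/7.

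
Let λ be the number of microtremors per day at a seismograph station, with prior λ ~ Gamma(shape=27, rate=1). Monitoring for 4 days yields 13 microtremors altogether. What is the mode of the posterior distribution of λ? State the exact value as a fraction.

Total count 13 over total exposure 4 days.
Conjugate update: add total count to the shape and total exposure to the rate, giving Gamma(40, 5).
Posterior mode = (α'−1)/β' = 39/5.

39/5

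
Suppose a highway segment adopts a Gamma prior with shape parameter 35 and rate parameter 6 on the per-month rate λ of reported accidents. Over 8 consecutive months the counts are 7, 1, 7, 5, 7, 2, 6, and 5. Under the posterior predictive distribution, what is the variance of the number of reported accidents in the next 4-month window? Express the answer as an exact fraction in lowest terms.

Total count: 7 + 1 + 7 + 5 + 7 + 2 + 6 + 5 = 40.
Total exposure: 8 months.
Posterior: α' = 35 + 40 = 75, β' = 6 + 8 = 14.
The posterior predictive for a window of length T is Negative Binomial with variance T·α'·(β'+T)/β'² = 4·75·18/196 = 1350/49.

1350/49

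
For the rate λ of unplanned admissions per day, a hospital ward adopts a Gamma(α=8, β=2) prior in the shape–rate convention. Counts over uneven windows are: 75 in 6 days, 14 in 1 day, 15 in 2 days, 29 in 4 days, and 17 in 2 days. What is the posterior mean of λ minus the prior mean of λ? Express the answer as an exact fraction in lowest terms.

90/17

Total count: 75 + 14 + 15 + 29 + 17 = 150.
Total exposure: 6 + 1 + 2 + 4 + 2 = 15 days.
Conjugate update: add total count to the shape and total exposure to the rate, giving Gamma(158, 17).
Posterior mean = 158/17 = 158/17; prior mean = 8/2 = 4. Difference = 158/17 − 4 = 90/17.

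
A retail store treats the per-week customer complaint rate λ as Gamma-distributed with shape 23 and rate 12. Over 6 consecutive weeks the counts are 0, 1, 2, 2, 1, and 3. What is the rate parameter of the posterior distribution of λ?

Total count: 0 + 1 + 2 + 2 + 1 + 3 = 9.
Total exposure: 6 weeks.
By Gamma–Poisson conjugacy, the posterior is Gamma(α + Σx, β + Σt) = Gamma(23 + 9, 12 + 6) = Gamma(32, 18).

18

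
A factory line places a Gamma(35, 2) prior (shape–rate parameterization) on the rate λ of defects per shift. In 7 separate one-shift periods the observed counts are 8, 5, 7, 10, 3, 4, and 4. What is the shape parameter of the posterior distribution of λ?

76

Total count: 8 + 5 + 7 + 10 + 3 + 4 + 4 = 41.
Total exposure: 7 shifts.
By Gamma–Poisson conjugacy, the posterior is Gamma(α + Σx, β + Σt) = Gamma(35 + 41, 2 + 7) = Gamma(76, 9).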